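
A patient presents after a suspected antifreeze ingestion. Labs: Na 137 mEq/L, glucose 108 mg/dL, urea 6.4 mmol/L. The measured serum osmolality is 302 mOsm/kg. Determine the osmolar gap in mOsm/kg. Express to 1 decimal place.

Calculated osmolality = 2·Na + glucose/18 + urea
= 2·137 + 108/18 + 6.4
= 274 + 6 + 6.40
= 286.4 mOsm/kg ≈ 286.4 mOsm/kg
Osmolar gap = measured − calculated = 302 − 286.4 = 15.6 mOsm/kg

15.6 mOsm/kg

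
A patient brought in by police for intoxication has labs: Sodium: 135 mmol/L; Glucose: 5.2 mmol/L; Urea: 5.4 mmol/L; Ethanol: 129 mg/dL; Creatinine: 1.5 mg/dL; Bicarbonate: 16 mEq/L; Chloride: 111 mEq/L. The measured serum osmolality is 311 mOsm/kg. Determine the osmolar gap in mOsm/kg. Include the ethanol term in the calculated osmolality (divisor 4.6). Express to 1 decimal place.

Calculated osmolality = 2·Na + glucose + urea + ethanol/4.6
= 2·135 + 5.2 + 5.4 + 129/4.6
= 270 + 5.20 + 5.40 + 28.04
= 308.64 mOsm/kg ≈ 308.6 mOsm/kg
Osmolar gap = measured − calculated = 311 − 308.6 = 2.4 mOsm/kg

2.4 mOsm/kg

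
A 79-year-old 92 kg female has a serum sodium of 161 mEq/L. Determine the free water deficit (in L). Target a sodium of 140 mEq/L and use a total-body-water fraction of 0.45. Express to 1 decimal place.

6.2 L

TBW = 0.45 · 92 = 41.4 L
Free water deficit = TBW · (Na/140 − 1)
= 41.4 · (161/140 − 1)
= 41.4 · 0.15
= 6.21 L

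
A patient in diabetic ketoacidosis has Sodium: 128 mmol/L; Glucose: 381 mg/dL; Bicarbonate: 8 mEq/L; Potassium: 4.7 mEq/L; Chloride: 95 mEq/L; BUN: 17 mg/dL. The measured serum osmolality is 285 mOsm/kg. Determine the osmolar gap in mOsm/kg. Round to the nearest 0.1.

Calculated osmolality = 2·Na + glucose/18 + BUN/2.8
= 2·128 + 381/18 + 17/2.8
= 256 + 21.17 + 6.07
= 283.24 mOsm/kg ≈ 283.2 mOsm/kg
Osmolar gap = measured − calculated = 285 − 283.2 = 1.8 mOsm/kg

1.8 mOsm/kg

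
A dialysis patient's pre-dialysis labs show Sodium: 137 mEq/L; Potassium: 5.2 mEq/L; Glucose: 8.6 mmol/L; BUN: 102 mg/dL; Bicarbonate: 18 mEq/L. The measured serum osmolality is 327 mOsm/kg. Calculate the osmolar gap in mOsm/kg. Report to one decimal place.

Calculated osmolality = 2·Na + glucose + BUN/2.8
= 2·137 + 8.6 + 102/2.8
= 274 + 8.60 + 36.43
= 319.03 mOsm/kg ≈ 319.0 mOsm/kg
Osmolar gap = measured − calculated = 327 − 319.0 = 8.0 mOsm/kg

8.0 mOsm/kg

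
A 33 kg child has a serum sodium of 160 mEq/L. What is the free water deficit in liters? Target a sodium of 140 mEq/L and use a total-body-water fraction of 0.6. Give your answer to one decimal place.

2.8 L

TBW = 0.6 · 33 = 19.8 L
Free water deficit = TBW · (Na/140 − 1)
= 19.8 · (160/140 − 1)
= 19.8 · 0.1429
= 2.83 L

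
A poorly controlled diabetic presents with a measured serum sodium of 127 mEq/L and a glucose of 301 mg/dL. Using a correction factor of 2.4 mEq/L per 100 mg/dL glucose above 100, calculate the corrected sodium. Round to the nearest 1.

Corrected Na = measured Na + 2.4 · (glucose − 100)/100
= 127 + 2.4 · (301 − 100)/100
= 127 + 4.8
= 131.8 mEq/L

132 mEq/L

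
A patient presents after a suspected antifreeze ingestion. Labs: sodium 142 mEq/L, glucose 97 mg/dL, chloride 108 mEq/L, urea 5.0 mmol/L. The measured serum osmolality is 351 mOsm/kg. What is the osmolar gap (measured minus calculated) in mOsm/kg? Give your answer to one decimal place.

56.6 mOsm/kg

Calculated osmolality = 2·Na + glucose/18 + urea
= 2·142 + 97/18 + 5
= 284 + 5.39 + 5
= 294.39 mOsm/kg ≈ 294.4 mOsm/kg
Osmolar gap = measured − calculated = 351 − 294.4 = 56.6 mOsm/kg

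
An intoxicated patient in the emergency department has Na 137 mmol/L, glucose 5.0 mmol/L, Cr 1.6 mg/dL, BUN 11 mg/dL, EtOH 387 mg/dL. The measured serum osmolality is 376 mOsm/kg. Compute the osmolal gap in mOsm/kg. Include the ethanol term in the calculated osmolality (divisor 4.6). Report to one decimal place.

8.9 mOsm/kg

Calculated osmolality = 2·Na + glucose + BUN/2.8 + ethanol/4.6
= 2·137 + 5 + 11/2.8 + 387/4.6
= 274 + 5 + 3.93 + 84.13
= 367.06 mOsm/kg ≈ 367.1 mOsm/kg
Osmolar gap = measured − calculated = 376 − 367.1 = 8.9 mOsm/kg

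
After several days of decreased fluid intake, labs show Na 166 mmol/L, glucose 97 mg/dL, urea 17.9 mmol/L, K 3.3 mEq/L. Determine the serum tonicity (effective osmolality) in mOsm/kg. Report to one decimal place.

337.4 mOsm/kg

Effective osmolality excludes urea (freely permeant across cell membranes):
2·Na + glucose/18
= 2·166 + 97/18
= 332 + 5.39
= 337.39 mOsm/kg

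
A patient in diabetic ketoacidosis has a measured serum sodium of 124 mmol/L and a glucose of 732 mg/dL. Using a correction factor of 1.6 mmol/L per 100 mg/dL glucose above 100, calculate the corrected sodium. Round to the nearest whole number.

134 mmol/L

Corrected Na = measured Na + 1.6 · (glucose − 100)/100
= 124 + 1.6 · (732 − 100)/100
= 124 + 10.1
= 134.1 mmol/L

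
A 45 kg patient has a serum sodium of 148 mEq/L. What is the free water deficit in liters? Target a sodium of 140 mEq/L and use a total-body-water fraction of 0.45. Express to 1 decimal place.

TBW = 0.45 · 45 = 20.25 L
Free water deficit = TBW · (Na/140 − 1)
= 20.25 · (148/140 − 1)
= 20.25 · 0.0571
= 1.16 L

1.2 L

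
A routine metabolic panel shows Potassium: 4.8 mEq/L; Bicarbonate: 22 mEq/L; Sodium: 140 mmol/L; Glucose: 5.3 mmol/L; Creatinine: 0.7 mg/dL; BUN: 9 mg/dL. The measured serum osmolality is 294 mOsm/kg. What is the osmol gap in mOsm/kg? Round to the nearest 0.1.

5.5 mOsm/kg

Calculated osmolality = 2·Na + glucose + BUN/2.8
= 2·140 + 5.3 + 9/2.8
= 280 + 5.30 + 3.21
= 288.51 mOsm/kg ≈ 288.5 mOsm/kg
Osmolar gap = measured − calculated = 294 − 288.5 = 5.5 mOsm/kg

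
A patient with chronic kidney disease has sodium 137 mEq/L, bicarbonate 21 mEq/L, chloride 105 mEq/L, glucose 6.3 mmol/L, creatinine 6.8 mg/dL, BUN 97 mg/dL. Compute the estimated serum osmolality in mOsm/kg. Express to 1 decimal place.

Calculated osmolality = 2·Na + glucose + BUN/2.8
= 2·137 + 6.3 + 97/2.8
= 274 + 6.30 + 34.64
= 314.94 mOsm/kg

314.9 mOsm/kg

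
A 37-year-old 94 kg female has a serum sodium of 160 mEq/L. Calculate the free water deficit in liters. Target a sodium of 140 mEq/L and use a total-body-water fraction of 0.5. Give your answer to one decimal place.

TBW = 0.5 · 94 = 47 L
Free water deficit = TBW · (Na/140 − 1)
= 47 · (160/140 − 1)
= 47 · 0.1429
= 6.72 L

6.7 L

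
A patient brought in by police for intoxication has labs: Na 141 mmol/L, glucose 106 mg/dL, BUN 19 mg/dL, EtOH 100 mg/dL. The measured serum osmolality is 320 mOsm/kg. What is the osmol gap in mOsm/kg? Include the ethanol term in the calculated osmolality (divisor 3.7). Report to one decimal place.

Calculated osmolality = 2·Na + glucose/18 + BUN/2.8 + ethanol/3.7
= 2·141 + 106/18 + 19/2.8 + 100/3.7
= 282 + 5.89 + 6.79 + 27.03
= 321.71 mOsm/kg ≈ 321.7 mOsm/kg
Osmolar gap = measured − calculated = 320 − 321.7 = -1.7 mOsm/kg

-1.7 mOsm/kg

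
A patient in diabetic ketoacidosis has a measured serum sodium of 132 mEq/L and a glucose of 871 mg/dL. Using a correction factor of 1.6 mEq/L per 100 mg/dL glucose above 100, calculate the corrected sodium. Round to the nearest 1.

Corrected Na = measured Na + 1.6 · (glucose − 100)/100
= 132 + 1.6 · (871 − 100)/100
= 132 + 12.3
= 144.3 mEq/L

144 mEq/L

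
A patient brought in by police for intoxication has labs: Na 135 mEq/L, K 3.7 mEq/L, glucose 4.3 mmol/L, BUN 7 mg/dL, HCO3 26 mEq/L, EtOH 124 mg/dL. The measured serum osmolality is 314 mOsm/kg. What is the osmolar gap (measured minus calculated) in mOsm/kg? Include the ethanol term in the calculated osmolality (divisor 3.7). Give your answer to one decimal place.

3.7 mOsm/kg

Calculated osmolality = 2·Na + glucose + BUN/2.8 + ethanol/3.7
= 2·135 + 4.3 + 7/2.8 + 124/3.7
= 270 + 4.30 + 2.50 + 33.51
= 310.31 mOsm/kg ≈ 310.3 mOsm/kg
Osmolar gap = measured − calculated = 314 − 310.3 = 3.7 mOsm/kg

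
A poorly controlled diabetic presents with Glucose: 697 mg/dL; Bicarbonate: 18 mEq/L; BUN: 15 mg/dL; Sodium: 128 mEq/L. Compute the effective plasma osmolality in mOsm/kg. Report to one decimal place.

294.7 mOsm/kg

Effective osmolality excludes urea (freely permeant across cell membranes):
2·Na + glucose/18
= 2·128 + 697/18
= 256 + 38.72
= 294.72 mOsm/kg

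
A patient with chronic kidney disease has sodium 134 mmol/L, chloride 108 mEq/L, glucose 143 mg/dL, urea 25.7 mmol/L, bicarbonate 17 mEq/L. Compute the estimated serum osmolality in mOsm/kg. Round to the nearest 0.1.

Calculated osmolality = 2·Na + glucose/18 + urea
= 2·134 + 143/18 + 25.7
= 268 + 7.94 + 25.70
= 301.64 mOsm/kg

301.6 mOsm/kg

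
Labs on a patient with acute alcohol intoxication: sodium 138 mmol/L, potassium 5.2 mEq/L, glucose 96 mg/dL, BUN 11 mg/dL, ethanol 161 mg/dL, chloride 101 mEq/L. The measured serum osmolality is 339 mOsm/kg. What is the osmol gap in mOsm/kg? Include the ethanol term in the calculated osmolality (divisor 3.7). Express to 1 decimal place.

Calculated osmolality = 2·Na + glucose/18 + BUN/2.8 + ethanol/3.7
= 2·138 + 96/18 + 11/2.8 + 161/3.7
= 276 + 5.33 + 3.93 + 43.51
= 328.77 mOsm/kg ≈ 328.8 mOsm/kg
Osmolar gap = measured − calculated = 339 − 328.8 = 10.2 mOsm/kg

10.2 mOsm/kg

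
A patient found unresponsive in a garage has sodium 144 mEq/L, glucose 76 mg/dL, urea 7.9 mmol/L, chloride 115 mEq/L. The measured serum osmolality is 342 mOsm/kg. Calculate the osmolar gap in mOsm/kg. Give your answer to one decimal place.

Calculated osmolality = 2·Na + glucose/18 + urea
= 2·144 + 76/18 + 7.9
= 288 + 4.22 + 7.90
= 300.12 mOsm/kg ≈ 300.1 mOsm/kg
Osmolar gap = measured − calculated = 342 − 300.1 = 41.9 mOsm/kg

41.9 mOsm/kg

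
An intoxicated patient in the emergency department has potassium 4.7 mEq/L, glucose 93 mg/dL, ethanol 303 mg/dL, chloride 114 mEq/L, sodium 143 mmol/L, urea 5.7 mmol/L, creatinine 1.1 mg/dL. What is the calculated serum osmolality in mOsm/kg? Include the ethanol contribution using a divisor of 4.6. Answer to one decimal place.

362.7 mOsm/kg

Calculated osmolality = 2·Na + glucose/18 + urea + ethanol/4.6
= 2·143 + 93/18 + 5.7 + 303/4.6
= 286 + 5.17 + 5.70 + 65.87
= 362.74 mOsm/kg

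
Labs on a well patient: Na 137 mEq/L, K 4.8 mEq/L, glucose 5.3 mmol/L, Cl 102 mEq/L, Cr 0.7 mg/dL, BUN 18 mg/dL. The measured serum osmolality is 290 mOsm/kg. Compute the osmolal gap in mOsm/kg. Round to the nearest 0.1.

4.3 mOsm/kg

Calculated osmolality = 2·Na + glucose + BUN/2.8
= 2·137 + 5.3 + 18/2.8
= 274 + 5.30 + 6.43
= 285.73 mOsm/kg ≈ 285.7 mOsm/kg
Osmolar gap = measured − calculated = 290 − 285.7 = 4.3 mOsm/kg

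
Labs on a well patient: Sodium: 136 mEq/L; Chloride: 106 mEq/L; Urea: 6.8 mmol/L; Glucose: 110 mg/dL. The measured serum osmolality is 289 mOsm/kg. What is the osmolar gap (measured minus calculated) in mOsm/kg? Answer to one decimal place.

4.1 mOsm/kg

Calculated osmolality = 2·Na + glucose/18 + urea
= 2·136 + 110/18 + 6.8
= 272 + 6.11 + 6.80
= 284.91 mOsm/kg ≈ 284.9 mOsm/kg
Osmolar gap = measured − calculated = 289 − 284.9 = 4.1 mOsm/kg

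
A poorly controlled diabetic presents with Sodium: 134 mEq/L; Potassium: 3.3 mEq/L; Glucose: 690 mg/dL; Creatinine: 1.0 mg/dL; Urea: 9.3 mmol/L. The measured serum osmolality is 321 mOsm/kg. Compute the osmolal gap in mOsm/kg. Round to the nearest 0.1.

Calculated osmolality = 2·Na + glucose/18 + urea
= 2·134 + 690/18 + 9.3
= 268 + 38.33 + 9.30
= 315.63 mOsm/kg ≈ 315.6 mOsm/kg
Osmolar gap = measured − calculated = 321 − 315.6 = 5.4 mOsm/kg

5.4 mOsm/kg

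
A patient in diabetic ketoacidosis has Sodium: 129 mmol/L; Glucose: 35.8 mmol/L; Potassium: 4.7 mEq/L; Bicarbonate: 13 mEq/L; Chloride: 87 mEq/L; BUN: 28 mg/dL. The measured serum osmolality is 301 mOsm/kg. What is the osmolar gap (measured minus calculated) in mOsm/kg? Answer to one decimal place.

Calculated osmolality = 2·Na + glucose + BUN/2.8
= 2·129 + 35.8 + 28/2.8
= 258 + 35.80 + 10
= 303.8 mOsm/kg ≈ 303.8 mOsm/kg
Osmolar gap = measured − calculated = 301 − 303.8 = -2.8 mOsm/kg

-2.8 mOsm/kg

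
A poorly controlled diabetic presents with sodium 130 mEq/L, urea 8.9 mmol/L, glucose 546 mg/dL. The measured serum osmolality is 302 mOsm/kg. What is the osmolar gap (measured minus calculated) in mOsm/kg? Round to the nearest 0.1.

2.8 mOsm/kg

Calculated osmolality = 2·Na + glucose/18 + urea
= 2·130 + 546/18 + 8.9
= 260 + 30.33 + 8.90
= 299.23 mOsm/kg ≈ 299.2 mOsm/kg
Osmolar gap = measured − calculated = 302 − 299.2 = 2.8 mOsm/kg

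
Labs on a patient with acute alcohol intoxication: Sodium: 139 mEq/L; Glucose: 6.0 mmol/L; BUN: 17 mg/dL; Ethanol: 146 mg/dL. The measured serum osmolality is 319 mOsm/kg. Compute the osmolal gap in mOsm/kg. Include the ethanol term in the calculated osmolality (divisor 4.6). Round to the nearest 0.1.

Calculated osmolality = 2·Na + glucose + BUN/2.8 + ethanol/4.6
= 2·139 + 6 + 17/2.8 + 146/4.6
= 278 + 6 + 6.07 + 31.74
= 321.81 mOsm/kg ≈ 321.8 mOsm/kg
Osmolar gap = measured − calculated = 319 − 321.8 = -2.8 mOsm/kg

-2.8 mOsm/kg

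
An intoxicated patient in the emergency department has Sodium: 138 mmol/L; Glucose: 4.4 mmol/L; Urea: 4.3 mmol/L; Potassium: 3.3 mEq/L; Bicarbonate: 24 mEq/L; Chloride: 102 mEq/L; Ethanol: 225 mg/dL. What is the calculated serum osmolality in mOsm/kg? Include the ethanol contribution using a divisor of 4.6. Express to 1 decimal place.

333.6 mOsm/kg

Calculated osmolality = 2·Na + glucose + urea + ethanol/4.6
= 2·138 + 4.4 + 4.3 + 225/4.6
= 276 + 4.40 + 4.30 + 48.91
= 333.61 mOsm/kg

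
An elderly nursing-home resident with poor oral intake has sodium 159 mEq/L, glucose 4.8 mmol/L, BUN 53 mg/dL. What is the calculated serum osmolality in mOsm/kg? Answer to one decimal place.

341.7 mOsm/kg

Calculated osmolality = 2·Na + glucose + BUN/2.8
= 2·159 + 4.8 + 53/2.8
= 318 + 4.80 + 18.93
= 341.73 mOsm/kg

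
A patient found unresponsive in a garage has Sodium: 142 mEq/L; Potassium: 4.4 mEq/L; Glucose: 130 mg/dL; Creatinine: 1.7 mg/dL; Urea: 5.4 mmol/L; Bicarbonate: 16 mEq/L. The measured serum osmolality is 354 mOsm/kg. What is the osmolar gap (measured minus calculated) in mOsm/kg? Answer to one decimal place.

Calculated osmolality = 2·Na + glucose/18 + urea
= 2·142 + 130/18 + 5.4
= 284 + 7.22 + 5.40
= 296.62 mOsm/kg ≈ 296.6 mOsm/kg
Osmolar gap = measured − calculated = 354 − 296.6 = 57.4 mOsm/kg

57.4 mOsm/kg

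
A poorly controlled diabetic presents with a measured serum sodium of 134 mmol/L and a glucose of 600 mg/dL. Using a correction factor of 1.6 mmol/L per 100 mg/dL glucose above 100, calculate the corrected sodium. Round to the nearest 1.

Corrected Na = measured Na + 1.6 · (glucose − 100)/100
= 134 + 1.6 · (600 − 100)/100
= 134 + 8
= 142 mmol/L

142 mmol/L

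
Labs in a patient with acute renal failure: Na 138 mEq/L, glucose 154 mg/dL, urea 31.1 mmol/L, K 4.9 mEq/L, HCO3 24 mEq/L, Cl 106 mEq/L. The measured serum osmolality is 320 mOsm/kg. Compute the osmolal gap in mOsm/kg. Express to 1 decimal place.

Calculated osmolality = 2·Na + glucose/18 + urea
= 2·138 + 154/18 + 31.1
= 276 + 8.56 + 31.10
= 315.66 mOsm/kg ≈ 315.7 mOsm/kg
Osmolar gap = measured − calculated = 320 − 315.7 = 4.3 mOsm/kg

4.3 mOsm/kg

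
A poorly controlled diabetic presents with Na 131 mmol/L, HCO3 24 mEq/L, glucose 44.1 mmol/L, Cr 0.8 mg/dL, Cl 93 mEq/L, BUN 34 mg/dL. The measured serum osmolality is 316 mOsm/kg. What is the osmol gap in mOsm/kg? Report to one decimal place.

-2.2 mOsm/kg

Calculated osmolality = 2·Na + glucose + BUN/2.8
= 2·131 + 44.1 + 34/2.8
= 262 + 44.10 + 12.14
= 318.24 mOsm/kg ≈ 318.2 mOsm/kg
Osmolar gap = measured − calculated = 316 − 318.2 = -2.2 mOsm/kg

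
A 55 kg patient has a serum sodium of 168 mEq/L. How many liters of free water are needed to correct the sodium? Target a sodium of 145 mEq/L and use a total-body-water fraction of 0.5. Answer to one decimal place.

4.4 L

TBW = 0.5 · 55 = 27.5 L
Free water deficit = TBW · (Na/145 − 1)
= 27.5 · (168/145 − 1)
= 27.5 · 0.1586
= 4.36 L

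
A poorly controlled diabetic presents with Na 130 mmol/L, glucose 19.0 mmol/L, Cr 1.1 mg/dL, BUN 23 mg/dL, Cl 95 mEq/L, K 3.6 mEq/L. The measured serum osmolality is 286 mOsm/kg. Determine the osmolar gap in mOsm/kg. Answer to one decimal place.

Calculated osmolality = 2·Na + glucose + BUN/2.8
= 2·130 + 19 + 23/2.8
= 260 + 19 + 8.21
= 287.21 mOsm/kg ≈ 287.2 mOsm/kg
Osmolar gap = measured − calculated = 286 − 287.2 = -1.2 mOsm/kg

-1.2 mOsm/kg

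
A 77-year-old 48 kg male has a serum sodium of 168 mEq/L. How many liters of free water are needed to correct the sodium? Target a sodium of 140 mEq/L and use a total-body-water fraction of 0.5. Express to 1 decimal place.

TBW = 0.5 · 48 = 24 L
Free water deficit = TBW · (Na/140 − 1)
= 24 · (168/140 − 1)
= 24 · 0.2
= 4.8 L

4.8 L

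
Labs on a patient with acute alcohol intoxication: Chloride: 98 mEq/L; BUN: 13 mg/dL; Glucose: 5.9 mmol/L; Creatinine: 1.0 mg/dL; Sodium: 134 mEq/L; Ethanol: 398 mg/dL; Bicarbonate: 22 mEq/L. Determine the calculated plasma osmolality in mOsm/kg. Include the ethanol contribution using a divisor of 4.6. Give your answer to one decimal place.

365.1 mOsm/kg

Calculated osmolality = 2·Na + glucose + BUN/2.8 + ethanol/4.6
= 2·134 + 5.9 + 13/2.8 + 398/4.6
= 268 + 5.90 + 4.64 + 86.52
= 365.06 mOsm/kg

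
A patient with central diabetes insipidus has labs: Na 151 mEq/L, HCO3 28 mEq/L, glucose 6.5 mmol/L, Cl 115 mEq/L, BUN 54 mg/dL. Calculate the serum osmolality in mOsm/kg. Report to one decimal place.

327.8 mOsm/kg

Calculated osmolality = 2·Na + glucose + BUN/2.8
= 2·151 + 6.5 + 54/2.8
= 302 + 6.50 + 19.29
= 327.79 mOsm/kg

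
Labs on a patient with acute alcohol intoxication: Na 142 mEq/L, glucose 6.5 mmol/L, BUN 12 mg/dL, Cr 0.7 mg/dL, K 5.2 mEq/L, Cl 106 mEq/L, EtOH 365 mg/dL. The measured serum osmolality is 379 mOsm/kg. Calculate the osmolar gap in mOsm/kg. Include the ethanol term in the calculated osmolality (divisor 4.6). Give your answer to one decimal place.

4.9 mOsm/kg

Calculated osmolality = 2·Na + glucose + BUN/2.8 + ethanol/4.6
= 2·142 + 6.5 + 12/2.8 + 365/4.6
= 284 + 6.50 + 4.29 + 79.35
= 374.14 mOsm/kg ≈ 374.1 mOsm/kg
Osmolar gap = measured − calculated = 379 − 374.1 = 4.9 mOsm/kg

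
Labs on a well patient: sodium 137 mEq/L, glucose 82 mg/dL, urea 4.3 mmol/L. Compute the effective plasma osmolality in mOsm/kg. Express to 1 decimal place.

278.6 mOsm/kg

Effective osmolality excludes urea (freely permeant across cell membranes):
2·Na + glucose/18
= 2·137 + 82/18
= 274 + 4.56
= 278.56 mOsm/kg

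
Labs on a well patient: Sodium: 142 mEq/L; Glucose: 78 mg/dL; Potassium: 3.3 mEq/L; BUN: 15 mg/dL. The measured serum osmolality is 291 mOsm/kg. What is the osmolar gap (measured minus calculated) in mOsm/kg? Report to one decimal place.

-2.7 mOsm/kg

Calculated osmolality = 2·Na + glucose/18 + BUN/2.8
= 2·142 + 78/18 + 15/2.8
= 284 + 4.33 + 5.36
= 293.69 mOsm/kg ≈ 293.7 mOsm/kg
Osmolar gap = measured − calculated = 291 − 293.7 = -2.7 mOsm/kg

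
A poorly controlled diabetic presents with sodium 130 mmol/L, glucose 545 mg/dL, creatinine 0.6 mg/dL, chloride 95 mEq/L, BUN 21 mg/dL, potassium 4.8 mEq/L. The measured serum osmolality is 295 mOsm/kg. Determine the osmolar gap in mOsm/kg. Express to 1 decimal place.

-2.8 mOsm/kg

Calculated osmolality = 2·Na + glucose/18 + BUN/2.8
= 2·130 + 545/18 + 21/2.8
= 260 + 30.28 + 7.50
= 297.78 mOsm/kg ≈ 297.8 mOsm/kg
Osmolar gap = measured − calculated = 295 − 297.8 = -2.8 mOsm/kg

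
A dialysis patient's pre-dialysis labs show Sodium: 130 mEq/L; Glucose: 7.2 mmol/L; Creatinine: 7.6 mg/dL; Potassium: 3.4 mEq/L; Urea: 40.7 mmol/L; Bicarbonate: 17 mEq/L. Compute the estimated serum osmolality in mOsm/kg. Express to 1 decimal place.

Calculated osmolality = 2·Na + glucose + urea
= 2·130 + 7.2 + 40.7
= 260 + 7.20 + 40.70
= 307.9 mOsm/kg

307.9 mOsm/kg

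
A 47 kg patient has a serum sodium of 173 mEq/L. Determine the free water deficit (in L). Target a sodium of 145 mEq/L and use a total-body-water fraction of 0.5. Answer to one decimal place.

4.5 L

TBW = 0.5 · 47 = 23.5 L
Free water deficit = TBW · (Na/145 − 1)
= 23.5 · (173/145 − 1)
= 23.5 · 0.1931
= 4.54 L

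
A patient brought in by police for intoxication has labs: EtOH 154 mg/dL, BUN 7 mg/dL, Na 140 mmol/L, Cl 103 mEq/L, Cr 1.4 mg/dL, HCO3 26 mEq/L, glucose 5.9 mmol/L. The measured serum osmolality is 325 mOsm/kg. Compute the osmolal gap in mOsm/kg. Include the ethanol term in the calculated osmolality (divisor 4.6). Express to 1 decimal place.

3.1 mOsm/kg

Calculated osmolality = 2·Na + glucose + BUN/2.8 + ethanol/4.6
= 2·140 + 5.9 + 7/2.8 + 154/4.6
= 280 + 5.90 + 2.50 + 33.48
= 321.88 mOsm/kg ≈ 321.9 mOsm/kg
Osmolar gap = measured − calculated = 325 − 321.9 = 3.1 mOsm/kg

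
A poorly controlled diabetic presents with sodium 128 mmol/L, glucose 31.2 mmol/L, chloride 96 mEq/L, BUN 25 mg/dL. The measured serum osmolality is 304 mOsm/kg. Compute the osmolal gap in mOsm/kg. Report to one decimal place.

Calculated osmolality = 2·Na + glucose + BUN/2.8
= 2·128 + 31.2 + 25/2.8
= 256 + 31.20 + 8.93
= 296.13 mOsm/kg ≈ 296.1 mOsm/kg
Osmolar gap = measured − calculated = 304 − 296.1 = 7.9 mOsm/kg

7.9 mOsm/kg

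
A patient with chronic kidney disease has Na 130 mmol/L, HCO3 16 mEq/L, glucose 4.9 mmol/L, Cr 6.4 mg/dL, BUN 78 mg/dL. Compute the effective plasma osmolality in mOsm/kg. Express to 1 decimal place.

Effective osmolality excludes urea (freely permeant across cell membranes):
2·Na + glucose
= 2·130 + 4.9
= 260 + 4.9
= 264.9 mOsm/kg

264.9 mOsm/kg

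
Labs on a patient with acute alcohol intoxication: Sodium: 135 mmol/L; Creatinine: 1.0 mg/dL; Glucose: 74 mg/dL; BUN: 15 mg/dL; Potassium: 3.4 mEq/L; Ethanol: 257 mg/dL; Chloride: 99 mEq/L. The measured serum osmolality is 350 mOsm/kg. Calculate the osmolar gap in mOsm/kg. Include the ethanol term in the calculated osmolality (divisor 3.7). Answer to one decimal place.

1.1 mOsm/kg

Calculated osmolality = 2·Na + glucose/18 + BUN/2.8 + ethanol/3.7
= 2·135 + 74/18 + 15/2.8 + 257/3.7
= 270 + 4.11 + 5.36 + 69.46
= 348.93 mOsm/kg ≈ 348.9 mOsm/kg
Osmolar gap = measured − calculated = 350 − 348.9 = 1.1 mOsm/kg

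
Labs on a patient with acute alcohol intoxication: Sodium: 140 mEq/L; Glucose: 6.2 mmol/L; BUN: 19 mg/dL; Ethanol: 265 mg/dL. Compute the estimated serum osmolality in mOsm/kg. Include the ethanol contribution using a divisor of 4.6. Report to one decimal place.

350.6 mOsm/kg

Calculated osmolality = 2·Na + glucose + BUN/2.8 + ethanol/4.6
= 2·140 + 6.2 + 19/2.8 + 265/4.6
= 280 + 6.20 + 6.79 + 57.61
= 350.6 mOsm/kg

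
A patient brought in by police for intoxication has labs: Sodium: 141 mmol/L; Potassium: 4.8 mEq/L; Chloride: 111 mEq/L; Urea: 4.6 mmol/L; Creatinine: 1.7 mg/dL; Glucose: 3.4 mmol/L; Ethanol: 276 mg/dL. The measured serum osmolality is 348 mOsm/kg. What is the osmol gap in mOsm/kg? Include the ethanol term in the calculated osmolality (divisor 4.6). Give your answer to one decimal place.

-2.0 mOsm/kg

Calculated osmolality = 2·Na + glucose + urea + ethanol/4.6
= 2·141 + 3.4 + 4.6 + 276/4.6
= 282 + 3.40 + 4.60 + 60
= 350 mOsm/kg ≈ 350.0 mOsm/kg
Osmolar gap = measured − calculated = 348 − 350.0 = -2.0 mOsm/kg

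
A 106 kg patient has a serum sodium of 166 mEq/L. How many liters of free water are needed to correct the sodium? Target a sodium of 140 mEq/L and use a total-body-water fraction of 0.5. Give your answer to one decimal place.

9.8 L

TBW = 0.5 · 106 = 53 L
Free water deficit = TBW · (Na/140 − 1)
= 53 · (166/140 − 1)
= 53 · 0.1857
= 9.84 L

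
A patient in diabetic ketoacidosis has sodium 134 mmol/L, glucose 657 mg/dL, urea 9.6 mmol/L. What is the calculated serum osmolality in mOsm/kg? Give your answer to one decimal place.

314.1 mOsm/kg

Calculated osmolality = 2·Na + glucose/18 + urea
= 2·134 + 657/18 + 9.6
= 268 + 36.50 + 9.60
= 314.1 mOsm/kg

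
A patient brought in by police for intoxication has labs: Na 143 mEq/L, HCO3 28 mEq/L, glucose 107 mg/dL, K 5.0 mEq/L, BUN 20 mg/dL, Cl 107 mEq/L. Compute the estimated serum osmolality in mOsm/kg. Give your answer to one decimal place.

Calculated osmolality = 2·Na + glucose/18 + BUN/2.8
= 2·143 + 107/18 + 20/2.8
= 286 + 5.94 + 7.14
= 299.08 mOsm/kg

299.1 mOsm/kg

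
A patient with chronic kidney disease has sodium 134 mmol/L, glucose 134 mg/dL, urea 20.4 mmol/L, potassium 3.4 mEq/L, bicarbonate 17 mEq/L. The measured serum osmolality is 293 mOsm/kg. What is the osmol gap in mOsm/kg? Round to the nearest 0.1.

Calculated osmolality = 2·Na + glucose/18 + urea
= 2·134 + 134/18 + 20.4
= 268 + 7.44 + 20.40
= 295.84 mOsm/kg ≈ 295.8 mOsm/kg
Osmolar gap = measured − calculated = 293 − 295.8 = -2.8 mOsm/kg

-2.8 mOsm/kg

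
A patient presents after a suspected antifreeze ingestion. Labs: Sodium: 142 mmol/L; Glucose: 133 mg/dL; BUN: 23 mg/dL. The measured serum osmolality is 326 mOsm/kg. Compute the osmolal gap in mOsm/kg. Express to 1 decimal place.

26.4 mOsm/kg

Calculated osmolality = 2·Na + glucose/18 + BUN/2.8
= 2·142 + 133/18 + 23/2.8
= 284 + 7.39 + 8.21
= 299.6 mOsm/kg ≈ 299.6 mOsm/kg
Osmolar gap = measured − calculated = 326 − 299.6 = 26.4 mOsm/kg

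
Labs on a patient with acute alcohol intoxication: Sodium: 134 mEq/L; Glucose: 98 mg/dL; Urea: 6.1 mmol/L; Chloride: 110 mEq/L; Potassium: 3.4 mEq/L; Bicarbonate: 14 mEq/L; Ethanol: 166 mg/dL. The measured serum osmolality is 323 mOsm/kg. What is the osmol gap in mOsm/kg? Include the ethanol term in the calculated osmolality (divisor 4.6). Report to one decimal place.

Calculated osmolality = 2·Na + glucose/18 + urea + ethanol/4.6
= 2·134 + 98/18 + 6.1 + 166/4.6
= 268 + 5.44 + 6.10 + 36.09
= 315.63 mOsm/kg ≈ 315.6 mOsm/kg
Osmolar gap = measured − calculated = 323 − 315.6 = 7.4 mOsm/kg

7.4 mOsm/kg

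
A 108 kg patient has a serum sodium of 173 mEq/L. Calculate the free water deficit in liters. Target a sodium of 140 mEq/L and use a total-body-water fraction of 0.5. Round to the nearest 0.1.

12.7 L

TBW = 0.5 · 108 = 54 L
Free water deficit = TBW · (Na/140 − 1)
= 54 · (173/140 − 1)
= 54 · 0.2357
= 12.73 L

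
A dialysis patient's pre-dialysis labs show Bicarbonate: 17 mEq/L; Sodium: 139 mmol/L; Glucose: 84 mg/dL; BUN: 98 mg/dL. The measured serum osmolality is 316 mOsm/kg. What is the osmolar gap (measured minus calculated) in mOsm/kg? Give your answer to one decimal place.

-1.7 mOsm/kg

Calculated osmolality = 2·Na + glucose/18 + BUN/2.8
= 2·139 + 84/18 + 98/2.8
= 278 + 4.67 + 35
= 317.67 mOsm/kg ≈ 317.7 mOsm/kg
Osmolar gap = measured − calculated = 316 − 317.7 = -1.7 mOsm/kg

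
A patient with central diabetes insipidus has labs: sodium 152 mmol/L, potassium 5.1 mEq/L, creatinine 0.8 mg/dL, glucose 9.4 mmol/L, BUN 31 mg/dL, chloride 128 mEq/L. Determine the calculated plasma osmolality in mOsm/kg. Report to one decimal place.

Calculated osmolality = 2·Na + glucose + BUN/2.8
= 2·152 + 9.4 + 31/2.8
= 304 + 9.40 + 11.07
= 324.47 mOsm/kg

324.5 mOsm/kg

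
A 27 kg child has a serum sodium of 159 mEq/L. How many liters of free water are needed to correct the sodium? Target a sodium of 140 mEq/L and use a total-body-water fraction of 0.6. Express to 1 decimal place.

TBW = 0.6 · 27 = 16.2 L
Free water deficit = TBW · (Na/140 − 1)
= 16.2 · (159/140 − 1)
= 16.2 · 0.1357
= 2.2 L

2.2 L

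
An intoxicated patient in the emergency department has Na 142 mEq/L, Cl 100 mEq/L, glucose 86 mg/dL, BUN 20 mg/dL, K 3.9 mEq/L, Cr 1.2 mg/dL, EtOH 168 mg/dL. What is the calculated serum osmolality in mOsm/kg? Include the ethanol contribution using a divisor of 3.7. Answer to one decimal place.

Calculated osmolality = 2·Na + glucose/18 + BUN/2.8 + ethanol/3.7
= 2·142 + 86/18 + 20/2.8 + 168/3.7
= 284 + 4.78 + 7.14 + 45.41
= 341.33 mOsm/kg

341.3 mOsm/kg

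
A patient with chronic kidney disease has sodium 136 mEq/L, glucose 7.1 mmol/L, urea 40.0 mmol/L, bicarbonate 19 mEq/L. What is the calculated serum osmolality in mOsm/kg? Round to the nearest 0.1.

Calculated osmolality = 2·Na + glucose + urea
= 2·136 + 7.1 + 40
= 272 + 7.10 + 40
= 319.1 mOsm/kg

319.1 mOsm/kg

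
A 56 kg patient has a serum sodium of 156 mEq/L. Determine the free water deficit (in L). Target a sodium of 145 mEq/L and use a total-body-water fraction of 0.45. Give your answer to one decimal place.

TBW = 0.45 · 56 = 25.2 L
Free water deficit = TBW · (Na/145 − 1)
= 25.2 · (156/145 − 1)
= 25.2 · 0.0759
= 1.91 L

1.9 L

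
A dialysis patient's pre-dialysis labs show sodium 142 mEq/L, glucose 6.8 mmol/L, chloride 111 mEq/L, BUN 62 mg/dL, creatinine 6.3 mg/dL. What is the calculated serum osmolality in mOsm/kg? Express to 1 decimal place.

Calculated osmolality = 2·Na + glucose + BUN/2.8
= 2·142 + 6.8 + 62/2.8
= 284 + 6.80 + 22.14
= 312.94 mOsm/kg

312.9 mOsm/kg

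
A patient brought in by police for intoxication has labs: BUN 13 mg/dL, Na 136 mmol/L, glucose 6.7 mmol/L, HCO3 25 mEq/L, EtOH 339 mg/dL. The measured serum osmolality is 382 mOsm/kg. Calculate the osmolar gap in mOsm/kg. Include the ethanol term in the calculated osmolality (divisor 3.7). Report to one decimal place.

7.0 mOsm/kg

Calculated osmolality = 2·Na + glucose + BUN/2.8 + ethanol/3.7
= 2·136 + 6.7 + 13/2.8 + 339/3.7
= 272 + 6.70 + 4.64 + 91.62
= 374.96 mOsm/kg ≈ 375.0 mOsm/kg
Osmolar gap = measured − calculated = 382 − 375.0 = 7.0 mOsm/kg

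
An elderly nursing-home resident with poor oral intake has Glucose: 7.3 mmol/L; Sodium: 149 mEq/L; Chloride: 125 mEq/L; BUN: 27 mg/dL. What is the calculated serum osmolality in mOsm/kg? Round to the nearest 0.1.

Calculated osmolality = 2·Na + glucose + BUN/2.8
= 2·149 + 7.3 + 27/2.8
= 298 + 7.30 + 9.64
= 314.94 mOsm/kg

314.9 mOsm/kg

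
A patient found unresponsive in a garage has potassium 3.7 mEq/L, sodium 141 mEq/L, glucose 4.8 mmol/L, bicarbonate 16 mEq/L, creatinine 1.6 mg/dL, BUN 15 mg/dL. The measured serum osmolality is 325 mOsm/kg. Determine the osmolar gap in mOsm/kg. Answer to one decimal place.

Calculated osmolality = 2·Na + glucose + BUN/2.8
= 2·141 + 4.8 + 15/2.8
= 282 + 4.80 + 5.36
= 292.16 mOsm/kg ≈ 292.2 mOsm/kg
Osmolar gap = measured − calculated = 325 − 292.2 = 32.8 mOsm/kg

32.8 mOsm/kg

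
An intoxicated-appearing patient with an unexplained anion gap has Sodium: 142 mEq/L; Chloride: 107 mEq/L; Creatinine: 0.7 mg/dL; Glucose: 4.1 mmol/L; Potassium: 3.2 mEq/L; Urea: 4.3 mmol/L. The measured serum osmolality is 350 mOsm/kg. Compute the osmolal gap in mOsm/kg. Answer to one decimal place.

57.6 mOsm/kg

Calculated osmolality = 2·Na + glucose + urea
= 2·142 + 4.1 + 4.3
= 284 + 4.10 + 4.30
= 292.4 mOsm/kg ≈ 292.4 mOsm/kg
Osmolar gap = measured − calculated = 350 − 292.4 = 57.6 mOsm/kg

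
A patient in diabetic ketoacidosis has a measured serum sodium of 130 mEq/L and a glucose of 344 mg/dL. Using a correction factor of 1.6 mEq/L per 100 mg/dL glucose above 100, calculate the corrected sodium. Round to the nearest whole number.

Corrected Na = measured Na + 1.6 · (glucose − 100)/100
= 130 + 1.6 · (344 − 100)/100
= 130 + 3.9
= 133.9 mEq/L

134 mEq/L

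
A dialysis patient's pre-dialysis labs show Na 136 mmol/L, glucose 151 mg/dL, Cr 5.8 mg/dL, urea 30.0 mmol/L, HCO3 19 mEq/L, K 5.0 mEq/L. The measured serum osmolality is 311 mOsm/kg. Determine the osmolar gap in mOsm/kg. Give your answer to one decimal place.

Calculated osmolality = 2·Na + glucose/18 + urea
= 2·136 + 151/18 + 30
= 272 + 8.39 + 30
= 310.39 mOsm/kg ≈ 310.4 mOsm/kg
Osmolar gap = measured − calculated = 311 − 310.4 = 0.6 mOsm/kg

0.6 mOsm/kg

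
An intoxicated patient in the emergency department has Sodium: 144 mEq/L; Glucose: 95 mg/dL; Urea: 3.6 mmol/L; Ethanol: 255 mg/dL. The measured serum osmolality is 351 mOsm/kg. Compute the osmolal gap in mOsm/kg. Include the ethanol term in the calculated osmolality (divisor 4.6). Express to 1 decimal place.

-1.3 mOsm/kg

Calculated osmolality = 2·Na + glucose/18 + urea + ethanol/4.6
= 2·144 + 95/18 + 3.6 + 255/4.6
= 288 + 5.28 + 3.60 + 55.43
= 352.31 mOsm/kg ≈ 352.3 mOsm/kg
Osmolar gap = measured − calculated = 351 − 352.3 = -1.3 mOsm/kg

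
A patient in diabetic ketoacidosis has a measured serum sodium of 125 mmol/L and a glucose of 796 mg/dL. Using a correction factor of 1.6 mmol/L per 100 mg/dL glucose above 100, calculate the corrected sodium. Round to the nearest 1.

Corrected Na = measured Na + 1.6 · (glucose − 100)/100
= 125 + 1.6 · (796 − 100)/100
= 125 + 11.1
= 136.1 mmol/L

136 mmol/L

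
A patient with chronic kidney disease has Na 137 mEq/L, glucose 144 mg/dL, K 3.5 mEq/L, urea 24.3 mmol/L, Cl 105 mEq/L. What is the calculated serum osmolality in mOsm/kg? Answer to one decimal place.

306.3 mOsm/kg

Calculated osmolality = 2·Na + glucose/18 + urea
= 2·137 + 144/18 + 24.3
= 274 + 8 + 24.30
= 306.3 mOsm/kg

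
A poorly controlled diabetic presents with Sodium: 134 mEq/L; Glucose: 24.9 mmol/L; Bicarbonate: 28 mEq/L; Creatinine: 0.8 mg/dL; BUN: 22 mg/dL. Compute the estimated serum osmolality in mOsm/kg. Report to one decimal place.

Calculated osmolality = 2·Na + glucose + BUN/2.8
= 2·134 + 24.9 + 22/2.8
= 268 + 24.90 + 7.86
= 300.76 mOsm/kg

300.8 mOsm/kg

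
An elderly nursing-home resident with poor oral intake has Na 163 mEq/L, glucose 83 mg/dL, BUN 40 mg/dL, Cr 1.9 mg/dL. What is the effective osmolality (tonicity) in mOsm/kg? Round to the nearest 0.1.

Effective osmolality excludes urea (freely permeant across cell membranes):
2·Na + glucose/18
= 2·163 + 83/18
= 326 + 4.61
= 330.61 mOsm/kg

330.6 mOsm/kg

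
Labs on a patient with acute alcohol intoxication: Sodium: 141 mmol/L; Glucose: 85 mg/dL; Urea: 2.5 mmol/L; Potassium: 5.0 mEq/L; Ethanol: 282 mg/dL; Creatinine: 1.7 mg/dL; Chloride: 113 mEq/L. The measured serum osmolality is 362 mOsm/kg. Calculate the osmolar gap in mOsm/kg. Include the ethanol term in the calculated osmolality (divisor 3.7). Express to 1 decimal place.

-3.4 mOsm/kg

Calculated osmolality = 2·Na + glucose/18 + urea + ethanol/3.7
= 2·141 + 85/18 + 2.5 + 282/3.7
= 282 + 4.72 + 2.50 + 76.22
= 365.44 mOsm/kg ≈ 365.4 mOsm/kg
Osmolar gap = measured − calculated = 362 − 365.4 = -3.4 mOsm/kg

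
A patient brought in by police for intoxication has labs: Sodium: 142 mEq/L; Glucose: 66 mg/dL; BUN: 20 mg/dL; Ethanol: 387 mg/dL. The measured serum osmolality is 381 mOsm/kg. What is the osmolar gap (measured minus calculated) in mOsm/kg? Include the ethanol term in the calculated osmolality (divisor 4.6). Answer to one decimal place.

Calculated osmolality = 2·Na + glucose/18 + BUN/2.8 + ethanol/4.6
= 2·142 + 66/18 + 20/2.8 + 387/4.6
= 284 + 3.67 + 7.14 + 84.13
= 378.94 mOsm/kg ≈ 378.9 mOsm/kg
Osmolar gap = measured − calculated = 381 − 378.9 = 2.1 mOsm/kg

2.1 mOsm/kg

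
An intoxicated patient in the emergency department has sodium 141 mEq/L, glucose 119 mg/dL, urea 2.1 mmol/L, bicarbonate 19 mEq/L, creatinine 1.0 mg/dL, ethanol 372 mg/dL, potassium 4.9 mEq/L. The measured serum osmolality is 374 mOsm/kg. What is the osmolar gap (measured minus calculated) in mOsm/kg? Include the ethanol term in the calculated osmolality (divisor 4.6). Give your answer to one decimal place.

2.4 mOsm/kg

Calculated osmolality = 2·Na + glucose/18 + urea + ethanol/4.6
= 2·141 + 119/18 + 2.1 + 372/4.6
= 282 + 6.61 + 2.10 + 80.87
= 371.58 mOsm/kg ≈ 371.6 mOsm/kg
Osmolar gap = measured − calculated = 374 − 371.6 = 2.4 mOsm/kg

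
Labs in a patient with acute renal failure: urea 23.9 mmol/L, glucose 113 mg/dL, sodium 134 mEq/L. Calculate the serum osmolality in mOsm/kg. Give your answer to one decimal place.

298.2 mOsm/kg

Calculated osmolality = 2·Na + glucose/18 + urea
= 2·134 + 113/18 + 23.9
= 268 + 6.28 + 23.90
= 298.18 mOsm/kg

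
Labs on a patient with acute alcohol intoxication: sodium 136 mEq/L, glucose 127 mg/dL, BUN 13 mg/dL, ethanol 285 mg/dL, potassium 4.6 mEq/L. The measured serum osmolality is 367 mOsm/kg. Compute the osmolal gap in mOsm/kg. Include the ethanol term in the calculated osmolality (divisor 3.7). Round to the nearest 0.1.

Calculated osmolality = 2·Na + glucose/18 + BUN/2.8 + ethanol/3.7
= 2·136 + 127/18 + 13/2.8 + 285/3.7
= 272 + 7.06 + 4.64 + 77.03
= 360.73 mOsm/kg ≈ 360.7 mOsm/kg
Osmolar gap = measured − calculated = 367 − 360.7 = 6.3 mOsm/kg

6.3 mOsm/kg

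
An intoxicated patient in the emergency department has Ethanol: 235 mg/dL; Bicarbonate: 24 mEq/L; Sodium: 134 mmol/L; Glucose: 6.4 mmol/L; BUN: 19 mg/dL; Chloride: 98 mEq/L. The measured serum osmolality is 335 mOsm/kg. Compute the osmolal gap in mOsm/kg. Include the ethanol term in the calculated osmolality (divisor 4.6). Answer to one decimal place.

Calculated osmolality = 2·Na + glucose + BUN/2.8 + ethanol/4.6
= 2·134 + 6.4 + 19/2.8 + 235/4.6
= 268 + 6.40 + 6.79 + 51.09
= 332.28 mOsm/kg ≈ 332.3 mOsm/kg
Osmolar gap = measured − calculated = 335 − 332.3 = 2.7 mOsm/kg

2.7 mOsm/kg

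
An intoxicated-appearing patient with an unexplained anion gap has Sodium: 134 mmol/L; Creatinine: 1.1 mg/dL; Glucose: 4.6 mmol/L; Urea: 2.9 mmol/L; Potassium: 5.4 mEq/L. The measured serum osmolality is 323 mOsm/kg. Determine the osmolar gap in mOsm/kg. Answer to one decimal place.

47.5 mOsm/kg

Calculated osmolality = 2·Na + glucose + urea
= 2·134 + 4.6 + 2.9
= 268 + 4.60 + 2.90
= 275.5 mOsm/kg ≈ 275.5 mOsm/kg
Osmolar gap = measured − calculated = 323 − 275.5 = 47.5 mOsm/kg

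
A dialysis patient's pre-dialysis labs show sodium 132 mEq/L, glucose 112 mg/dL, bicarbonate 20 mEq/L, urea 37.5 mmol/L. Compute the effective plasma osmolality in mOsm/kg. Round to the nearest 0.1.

Effective osmolality excludes urea (freely permeant across cell membranes):
2·Na + glucose/18
= 2·132 + 112/18
= 264 + 6.22
= 270.22 mOsm/kg

270.2 mOsm/kg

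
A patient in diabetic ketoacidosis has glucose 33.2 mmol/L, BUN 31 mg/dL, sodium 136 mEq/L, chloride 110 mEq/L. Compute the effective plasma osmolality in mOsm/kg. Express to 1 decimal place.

Effective osmolality excludes urea (freely permeant across cell membranes):
2·Na + glucose
= 2·136 + 33.2
= 272 + 33.2
= 305.2 mOsm/kg

305.2 mOsm/kg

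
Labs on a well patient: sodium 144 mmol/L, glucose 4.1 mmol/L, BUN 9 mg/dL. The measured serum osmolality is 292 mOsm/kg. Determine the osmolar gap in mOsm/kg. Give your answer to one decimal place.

Calculated osmolality = 2·Na + glucose + BUN/2.8
= 2·144 + 4.1 + 9/2.8
= 288 + 4.10 + 3.21
= 295.31 mOsm/kg ≈ 295.3 mOsm/kg
Osmolar gap = measured − calculated = 292 − 295.3 = -3.3 mOsm/kg

-3.3 mOsm/kg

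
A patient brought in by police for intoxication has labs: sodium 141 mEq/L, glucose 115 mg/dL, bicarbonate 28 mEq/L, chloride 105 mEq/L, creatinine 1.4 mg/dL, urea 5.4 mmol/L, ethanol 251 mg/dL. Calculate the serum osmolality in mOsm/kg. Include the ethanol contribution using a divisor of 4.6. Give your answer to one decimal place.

348.4 mOsm/kg

Calculated osmolality = 2·Na + glucose/18 + urea + ethanol/4.6
= 2·141 + 115/18 + 5.4 + 251/4.6
= 282 + 6.39 + 5.40 + 54.57
= 348.36 mOsm/kg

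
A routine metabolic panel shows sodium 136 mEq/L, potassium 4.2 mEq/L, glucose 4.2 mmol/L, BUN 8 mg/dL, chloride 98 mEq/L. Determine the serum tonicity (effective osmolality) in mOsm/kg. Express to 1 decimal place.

Effective osmolality excludes urea (freely permeant across cell membranes):
2·Na + glucose
= 2·136 + 4.2
= 272 + 4.2
= 276.2 mOsm/kg

276.2 mOsm/kg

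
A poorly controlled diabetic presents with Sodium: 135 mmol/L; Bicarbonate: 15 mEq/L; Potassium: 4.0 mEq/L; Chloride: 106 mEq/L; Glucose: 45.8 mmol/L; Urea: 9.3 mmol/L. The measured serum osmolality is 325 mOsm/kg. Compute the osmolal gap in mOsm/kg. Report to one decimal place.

-0.1 mOsm/kg

Calculated osmolality = 2·Na + glucose + urea
= 2·135 + 45.8 + 9.3
= 270 + 45.80 + 9.30
= 325.1 mOsm/kg ≈ 325.1 mOsm/kg
Osmolar gap = measured − calculated = 325 − 325.1 = -0.1 mOsm/kg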